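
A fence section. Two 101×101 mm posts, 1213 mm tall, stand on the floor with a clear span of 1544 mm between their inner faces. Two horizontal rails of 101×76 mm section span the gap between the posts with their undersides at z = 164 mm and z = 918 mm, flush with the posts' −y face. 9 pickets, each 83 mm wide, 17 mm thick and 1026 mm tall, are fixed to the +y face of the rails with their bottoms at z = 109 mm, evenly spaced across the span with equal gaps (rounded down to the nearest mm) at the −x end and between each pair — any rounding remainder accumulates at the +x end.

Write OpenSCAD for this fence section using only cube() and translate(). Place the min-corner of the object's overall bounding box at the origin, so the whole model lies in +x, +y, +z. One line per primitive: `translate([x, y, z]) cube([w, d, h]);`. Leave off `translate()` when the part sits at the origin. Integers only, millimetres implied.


cube([101, 101, 1213]);
translate([1645, 0, 0]) cube([101, 101, 1213]);
translate([101, 0, 164]) cube([1544, 101, 76]);
translate([101, 0, 918]) cube([1544, 101, 76]);
translate([180, 101, 109]) cube([83, 17, 1026]);
translate([342, 101, 109]) cube([83, 17, 1026]);
translate([504, 101, 109]) cube([83, 17, 1026]);
translate([666, 101, 109]) cube([83, 17, 1026]);
translate([828, 101, 109]) cube([83, 17, 1026]);
translate([990, 101, 109]) cube([83, 17, 1026]);
translate([1152, 101, 109]) cube([83, 17, 1026]);
translate([1314, 101, 109]) cube([83, 17, 1026]);
translate([1476, 101, 109]) cube([83, 17, 1026]);


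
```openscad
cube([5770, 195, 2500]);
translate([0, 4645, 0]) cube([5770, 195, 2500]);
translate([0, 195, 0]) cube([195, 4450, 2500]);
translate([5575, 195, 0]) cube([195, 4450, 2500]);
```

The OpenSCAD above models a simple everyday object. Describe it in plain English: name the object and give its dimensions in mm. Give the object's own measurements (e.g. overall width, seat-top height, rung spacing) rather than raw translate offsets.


The wall frame of a small rectangular building: four walls, each 2500 mm tall and 195 mm thick, enclosing a footprint 5770 mm (x) by 4840 mm (y) outside-to-outside, with no floor or roof. The front and back walls (the −y and +y sides) span the full width; the two side walls fit between them.


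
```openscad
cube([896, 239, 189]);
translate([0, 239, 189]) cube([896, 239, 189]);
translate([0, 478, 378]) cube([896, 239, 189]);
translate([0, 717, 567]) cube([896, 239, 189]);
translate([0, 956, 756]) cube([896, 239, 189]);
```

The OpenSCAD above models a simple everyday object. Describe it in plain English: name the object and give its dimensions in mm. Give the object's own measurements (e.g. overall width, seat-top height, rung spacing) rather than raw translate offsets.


A straight staircase of 5 solid steps. Each step is 896 mm wide (x), 239 mm deep (y, the going) and 189 mm tall (the rise). The first step rests on the floor; each subsequent step sits one going further in +y and one rise higher in +z, directly behind and above the previous step with no overlap.


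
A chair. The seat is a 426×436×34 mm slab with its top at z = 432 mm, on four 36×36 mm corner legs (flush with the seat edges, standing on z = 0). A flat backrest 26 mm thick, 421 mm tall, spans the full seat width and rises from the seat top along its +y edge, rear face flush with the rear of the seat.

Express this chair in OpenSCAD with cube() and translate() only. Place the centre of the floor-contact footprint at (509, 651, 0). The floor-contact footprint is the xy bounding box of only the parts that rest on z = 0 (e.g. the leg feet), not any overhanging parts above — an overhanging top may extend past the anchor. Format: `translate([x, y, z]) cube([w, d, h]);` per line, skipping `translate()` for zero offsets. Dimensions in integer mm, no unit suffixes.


translate([296, 433, 398]) cube([426, 436, 34]);
translate([296, 433, 0]) cube([36, 36, 398]);
translate([686, 433, 0]) cube([36, 36, 398]);
translate([296, 833, 0]) cube([36, 36, 398]);
translate([686, 833, 0]) cube([36, 36, 398]);
translate([296, 843, 432]) cube([426, 26, 421]);


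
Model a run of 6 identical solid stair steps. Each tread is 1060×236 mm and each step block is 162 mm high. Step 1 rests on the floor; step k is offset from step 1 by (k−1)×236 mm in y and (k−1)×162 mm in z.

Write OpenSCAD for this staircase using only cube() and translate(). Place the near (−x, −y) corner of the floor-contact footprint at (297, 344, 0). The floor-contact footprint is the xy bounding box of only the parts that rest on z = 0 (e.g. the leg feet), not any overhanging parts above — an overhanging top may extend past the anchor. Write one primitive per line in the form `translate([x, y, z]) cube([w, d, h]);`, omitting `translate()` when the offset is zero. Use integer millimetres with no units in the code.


translate([297, 344, 0]) cube([1060, 236, 162]);
translate([297, 580, 162]) cube([1060, 236, 162]);
translate([297, 816, 324]) cube([1060, 236, 162]);
translate([297, 1052, 486]) cube([1060, 236, 162]);
translate([297, 1288, 648]) cube([1060, 236, 162]);
translate([297, 1524, 810]) cube([1060, 236, 162]);


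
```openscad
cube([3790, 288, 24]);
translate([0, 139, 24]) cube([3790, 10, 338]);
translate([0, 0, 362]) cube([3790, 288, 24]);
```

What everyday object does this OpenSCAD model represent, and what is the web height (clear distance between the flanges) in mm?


An I-beam. The web height is 338 mm.

Two wide flanges with a thin centred web — an I-beam. Overall 386 mm minus two 24 mm flanges gives a web of 386 − 2·24 = 338 mm.


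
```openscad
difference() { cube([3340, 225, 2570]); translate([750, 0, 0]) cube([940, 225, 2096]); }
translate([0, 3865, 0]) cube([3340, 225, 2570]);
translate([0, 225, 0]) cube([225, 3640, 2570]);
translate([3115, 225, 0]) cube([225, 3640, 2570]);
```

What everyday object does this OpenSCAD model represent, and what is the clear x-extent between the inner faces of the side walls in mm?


A single room. The interior width is 2890 mm.

Four walls enclosing a rectangle with a door in the front wall — a room. Outside width 3340 minus two 225 mm walls gives 2890 mm.


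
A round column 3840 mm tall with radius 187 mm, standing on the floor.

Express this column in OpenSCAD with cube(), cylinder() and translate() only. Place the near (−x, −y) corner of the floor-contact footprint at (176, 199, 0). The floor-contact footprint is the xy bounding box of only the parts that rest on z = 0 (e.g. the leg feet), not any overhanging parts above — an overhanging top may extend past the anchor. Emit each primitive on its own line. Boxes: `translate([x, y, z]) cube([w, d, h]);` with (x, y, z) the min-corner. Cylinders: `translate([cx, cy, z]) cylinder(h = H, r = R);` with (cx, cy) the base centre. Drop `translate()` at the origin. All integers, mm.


translate([363, 386, 0]) cylinder(h = 3840, r = 187);


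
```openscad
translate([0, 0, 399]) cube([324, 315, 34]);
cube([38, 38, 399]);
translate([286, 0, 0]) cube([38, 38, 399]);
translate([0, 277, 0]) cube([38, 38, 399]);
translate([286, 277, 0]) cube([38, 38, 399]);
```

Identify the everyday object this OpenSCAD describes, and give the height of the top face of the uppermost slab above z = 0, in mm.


A stool. The seat height is 433 mm.

A 324×315×34 slab at z = 399 on four corner posts — a stool. The seat top is 399 + 34 = 433 mm.


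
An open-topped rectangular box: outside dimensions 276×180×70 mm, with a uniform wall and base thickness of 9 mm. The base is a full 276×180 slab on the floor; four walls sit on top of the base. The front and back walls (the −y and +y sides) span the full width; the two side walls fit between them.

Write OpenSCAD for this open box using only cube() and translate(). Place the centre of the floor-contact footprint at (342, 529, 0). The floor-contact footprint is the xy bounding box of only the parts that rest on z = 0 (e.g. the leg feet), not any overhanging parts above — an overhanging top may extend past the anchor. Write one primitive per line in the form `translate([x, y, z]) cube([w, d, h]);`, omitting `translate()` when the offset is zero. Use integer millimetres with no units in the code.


translate([204, 439, 0]) cube([276, 180, 9]);
translate([204, 439, 9]) cube([276, 9, 61]);
translate([204, 610, 9]) cube([276, 9, 61]);
translate([204, 448, 9]) cube([9, 162, 61]);
translate([471, 448, 9]) cube([9, 162, 61]);


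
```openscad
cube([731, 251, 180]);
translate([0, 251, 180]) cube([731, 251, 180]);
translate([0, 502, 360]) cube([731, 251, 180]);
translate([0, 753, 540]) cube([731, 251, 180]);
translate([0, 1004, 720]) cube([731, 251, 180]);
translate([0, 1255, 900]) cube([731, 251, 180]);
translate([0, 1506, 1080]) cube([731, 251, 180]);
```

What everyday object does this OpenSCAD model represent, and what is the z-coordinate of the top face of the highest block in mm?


A staircase. The total rise is 1260 mm.

7 identical blocks, each offset up and back from the previous — a staircase. Each step is 180 mm tall and there are 7 of them, so the total rise is 7 × 180 = 1260 mm.


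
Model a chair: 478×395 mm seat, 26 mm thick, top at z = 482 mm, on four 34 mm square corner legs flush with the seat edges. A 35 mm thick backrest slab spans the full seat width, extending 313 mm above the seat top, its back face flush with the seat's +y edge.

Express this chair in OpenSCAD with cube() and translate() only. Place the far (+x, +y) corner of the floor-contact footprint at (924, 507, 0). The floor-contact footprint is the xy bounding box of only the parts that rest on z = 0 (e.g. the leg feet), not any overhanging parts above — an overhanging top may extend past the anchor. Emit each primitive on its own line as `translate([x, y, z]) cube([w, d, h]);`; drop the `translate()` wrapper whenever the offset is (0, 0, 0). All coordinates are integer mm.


translate([446, 112, 456]) cube([478, 395, 26]);
translate([446, 112, 0]) cube([34, 34, 456]);
translate([890, 112, 0]) cube([34, 34, 456]);
translate([446, 473, 0]) cube([34, 34, 456]);
translate([890, 473, 0]) cube([34, 34, 456]);
translate([446, 472, 482]) cube([478, 35, 313]);


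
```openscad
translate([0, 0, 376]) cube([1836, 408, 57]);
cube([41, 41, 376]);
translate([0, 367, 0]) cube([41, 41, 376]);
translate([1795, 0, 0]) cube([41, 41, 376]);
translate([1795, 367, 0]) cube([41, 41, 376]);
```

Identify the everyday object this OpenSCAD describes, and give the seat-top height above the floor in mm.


A bench. The seat-top height is 433 mm.

A long slab on four corner posts — a bench. The slab sits at z = 376 with thickness 57, so the top is 376 + 57 = 433 mm.


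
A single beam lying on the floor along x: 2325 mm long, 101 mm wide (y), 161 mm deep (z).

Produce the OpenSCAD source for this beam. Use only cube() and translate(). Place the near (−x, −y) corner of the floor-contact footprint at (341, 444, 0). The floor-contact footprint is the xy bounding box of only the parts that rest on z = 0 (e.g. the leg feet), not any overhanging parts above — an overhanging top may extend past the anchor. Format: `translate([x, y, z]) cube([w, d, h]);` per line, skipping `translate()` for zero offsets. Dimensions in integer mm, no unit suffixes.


translate([341, 444, 0]) cube([2325, 101, 161]);


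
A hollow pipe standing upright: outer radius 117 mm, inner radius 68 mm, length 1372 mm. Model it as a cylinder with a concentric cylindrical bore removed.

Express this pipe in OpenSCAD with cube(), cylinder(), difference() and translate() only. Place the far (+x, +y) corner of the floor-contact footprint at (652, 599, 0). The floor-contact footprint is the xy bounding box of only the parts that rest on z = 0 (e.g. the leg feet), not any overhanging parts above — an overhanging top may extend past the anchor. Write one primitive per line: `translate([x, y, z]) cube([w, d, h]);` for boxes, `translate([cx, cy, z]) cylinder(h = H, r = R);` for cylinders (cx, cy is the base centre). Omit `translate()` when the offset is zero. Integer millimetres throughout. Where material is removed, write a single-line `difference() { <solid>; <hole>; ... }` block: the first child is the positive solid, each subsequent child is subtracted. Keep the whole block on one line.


difference() { translate([535, 482, 0]) cylinder(h = 1372, r = 117); translate([535, 482, 0]) cylinder(h = 1372, r = 68); }


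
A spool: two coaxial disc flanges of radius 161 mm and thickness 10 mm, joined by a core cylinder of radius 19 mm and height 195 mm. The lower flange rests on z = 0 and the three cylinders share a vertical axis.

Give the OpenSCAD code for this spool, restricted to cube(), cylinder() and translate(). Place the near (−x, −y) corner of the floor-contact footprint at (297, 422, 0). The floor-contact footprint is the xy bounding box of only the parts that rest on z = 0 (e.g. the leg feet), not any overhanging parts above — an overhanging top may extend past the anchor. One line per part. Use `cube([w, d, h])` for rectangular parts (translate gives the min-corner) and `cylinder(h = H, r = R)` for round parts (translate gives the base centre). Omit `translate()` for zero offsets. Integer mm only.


translate([458, 583, 0]) cylinder(h = 10, r = 161);
translate([458, 583, 10]) cylinder(h = 195, r = 19);
translate([458, 583, 205]) cylinder(h = 10, r = 161);


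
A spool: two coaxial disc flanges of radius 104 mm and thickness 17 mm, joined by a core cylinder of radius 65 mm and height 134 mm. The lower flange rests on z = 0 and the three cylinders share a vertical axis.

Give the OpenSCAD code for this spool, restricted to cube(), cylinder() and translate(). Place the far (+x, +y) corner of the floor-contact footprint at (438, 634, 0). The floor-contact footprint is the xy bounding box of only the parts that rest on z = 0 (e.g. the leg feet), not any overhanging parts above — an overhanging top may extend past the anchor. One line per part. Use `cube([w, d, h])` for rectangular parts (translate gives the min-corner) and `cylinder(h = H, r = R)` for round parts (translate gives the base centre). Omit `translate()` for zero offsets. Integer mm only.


translate([334, 530, 0]) cylinder(h = 17, r = 104);
translate([334, 530, 17]) cylinder(h = 134, r = 65);
translate([334, 530, 151]) cylinder(h = 17, r = 104);


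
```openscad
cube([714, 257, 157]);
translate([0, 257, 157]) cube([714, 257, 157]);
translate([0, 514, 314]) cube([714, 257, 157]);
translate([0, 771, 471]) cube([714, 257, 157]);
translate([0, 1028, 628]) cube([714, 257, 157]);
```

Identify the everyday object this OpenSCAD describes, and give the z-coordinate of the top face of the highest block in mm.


A staircase. The total rise is 785 mm.

5 identical blocks, each offset up and back from the previous — a staircase. Each step is 157 mm tall and there are 5 of them, so the total rise is 5 × 157 = 785 mm.


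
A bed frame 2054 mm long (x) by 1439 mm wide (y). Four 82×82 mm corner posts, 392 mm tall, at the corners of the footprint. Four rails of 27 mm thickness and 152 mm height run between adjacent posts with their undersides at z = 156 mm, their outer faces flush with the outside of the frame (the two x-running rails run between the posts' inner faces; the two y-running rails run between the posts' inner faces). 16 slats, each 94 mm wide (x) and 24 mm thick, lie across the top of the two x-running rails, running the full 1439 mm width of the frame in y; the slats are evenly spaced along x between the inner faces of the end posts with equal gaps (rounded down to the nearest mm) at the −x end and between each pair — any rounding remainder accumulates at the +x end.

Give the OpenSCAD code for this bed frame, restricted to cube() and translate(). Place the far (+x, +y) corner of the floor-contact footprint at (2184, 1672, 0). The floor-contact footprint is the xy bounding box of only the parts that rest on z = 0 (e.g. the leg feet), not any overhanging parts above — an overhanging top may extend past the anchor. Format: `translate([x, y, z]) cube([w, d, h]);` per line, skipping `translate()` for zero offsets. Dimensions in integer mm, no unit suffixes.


translate([130, 233, 0]) cube([82, 82, 392]);
translate([130, 1590, 0]) cube([82, 82, 392]);
translate([2102, 233, 0]) cube([82, 82, 392]);
translate([2102, 1590, 0]) cube([82, 82, 392]);
translate([212, 233, 156]) cube([1890, 27, 152]);
translate([212, 1645, 156]) cube([1890, 27, 152]);
translate([130, 315, 156]) cube([27, 1275, 152]);
translate([2157, 315, 156]) cube([27, 1275, 152]);
translate([234, 233, 308]) cube([94, 1439, 24]);
translate([350, 233, 308]) cube([94, 1439, 24]);
translate([466, 233, 308]) cube([94, 1439, 24]);
translate([582, 233, 308]) cube([94, 1439, 24]);
translate([698, 233, 308]) cube([94, 1439, 24]);
translate([814, 233, 308]) cube([94, 1439, 24]);
translate([930, 233, 308]) cube([94, 1439, 24]);
translate([1046, 233, 308]) cube([94, 1439, 24]);
translate([1162, 233, 308]) cube([94, 1439, 24]);
translate([1278, 233, 308]) cube([94, 1439, 24]);
translate([1394, 233, 308]) cube([94, 1439, 24]);
translate([1510, 233, 308]) cube([94, 1439, 24]);
translate([1626, 233, 308]) cube([94, 1439, 24]);
translate([1742, 233, 308]) cube([94, 1439, 24]);
translate([1858, 233, 308]) cube([94, 1439, 24]);
translate([1974, 233, 308]) cube([94, 1439, 24]);


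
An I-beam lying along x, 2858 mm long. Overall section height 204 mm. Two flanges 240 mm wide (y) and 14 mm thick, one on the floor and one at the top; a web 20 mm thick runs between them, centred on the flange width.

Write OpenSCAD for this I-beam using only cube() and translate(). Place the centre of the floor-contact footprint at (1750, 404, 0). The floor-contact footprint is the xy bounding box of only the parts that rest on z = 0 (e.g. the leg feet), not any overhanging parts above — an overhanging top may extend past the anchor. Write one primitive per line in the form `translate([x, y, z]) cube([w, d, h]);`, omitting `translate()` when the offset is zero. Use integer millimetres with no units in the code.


translate([321, 284, 0]) cube([2858, 240, 14]);
translate([321, 394, 14]) cube([2858, 20, 176]);
translate([321, 284, 190]) cube([2858, 240, 14]);


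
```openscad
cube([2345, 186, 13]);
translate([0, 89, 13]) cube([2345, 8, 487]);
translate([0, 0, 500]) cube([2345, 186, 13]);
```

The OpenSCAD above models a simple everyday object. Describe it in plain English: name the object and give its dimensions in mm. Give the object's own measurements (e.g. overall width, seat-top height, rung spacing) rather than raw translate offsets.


An I-beam lying along x, 2345 mm long. Overall section height 513 mm. Two flanges 186 mm wide (y) and 13 mm thick, one on the floor and one at the top; a web 8 mm thick runs between them, centred on the flange width.


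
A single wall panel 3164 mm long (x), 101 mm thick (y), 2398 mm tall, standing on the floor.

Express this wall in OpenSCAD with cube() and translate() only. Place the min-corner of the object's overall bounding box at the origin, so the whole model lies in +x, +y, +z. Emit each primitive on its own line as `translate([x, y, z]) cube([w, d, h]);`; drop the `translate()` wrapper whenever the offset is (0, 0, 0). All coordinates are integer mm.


cube([3164, 101, 2398]);


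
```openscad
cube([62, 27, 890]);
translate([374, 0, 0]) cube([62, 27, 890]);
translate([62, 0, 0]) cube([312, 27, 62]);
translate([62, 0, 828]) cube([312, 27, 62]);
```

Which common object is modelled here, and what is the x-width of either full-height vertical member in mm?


A picture frame. The border width is 62 mm.

Four thin pieces enclosing a rectangular opening — a picture frame. The two full-height stiles are 890 mm tall; the top rail sits at z = 828 and is 62 mm tall, so the border above the opening is 890 − 828 = 62 mm, matching the stile x-width.


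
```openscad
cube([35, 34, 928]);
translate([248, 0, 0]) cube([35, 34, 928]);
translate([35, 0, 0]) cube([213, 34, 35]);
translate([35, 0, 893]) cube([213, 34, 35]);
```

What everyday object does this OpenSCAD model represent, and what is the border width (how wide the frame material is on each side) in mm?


A picture frame. The border width is 35 mm.

Four thin pieces enclosing a rectangular opening — a picture frame. The two full-height stiles are 928 mm tall; the top rail sits at z = 893 and is 35 mm tall, so the border above the opening is 928 − 893 = 35 mm, matching the stile x-width.


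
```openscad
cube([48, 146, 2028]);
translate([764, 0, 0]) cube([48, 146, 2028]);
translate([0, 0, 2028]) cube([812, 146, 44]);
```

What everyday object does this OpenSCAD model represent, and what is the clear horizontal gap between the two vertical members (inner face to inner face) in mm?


A door frame. The clear opening width is 716 mm.

Two 2028 mm tall posts with a header on top — a door frame. The left jamb is 48 mm wide at x = 0; the right jamb starts at x = 764. The clear opening is 764 − 48 = 716 mm.


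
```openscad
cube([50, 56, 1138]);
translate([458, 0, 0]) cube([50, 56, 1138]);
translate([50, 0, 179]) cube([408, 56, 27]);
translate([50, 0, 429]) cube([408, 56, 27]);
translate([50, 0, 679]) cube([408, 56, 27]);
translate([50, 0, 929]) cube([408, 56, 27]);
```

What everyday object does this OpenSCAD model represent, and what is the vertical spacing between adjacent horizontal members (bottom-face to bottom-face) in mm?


A ladder. The rung spacing is 250 mm.

Two tall 50×56 posts with 4 short bars between them — a ladder. Adjacent rungs sit at z = 179 and z = 429, so the spacing is 429 − 179 = 250 mm.


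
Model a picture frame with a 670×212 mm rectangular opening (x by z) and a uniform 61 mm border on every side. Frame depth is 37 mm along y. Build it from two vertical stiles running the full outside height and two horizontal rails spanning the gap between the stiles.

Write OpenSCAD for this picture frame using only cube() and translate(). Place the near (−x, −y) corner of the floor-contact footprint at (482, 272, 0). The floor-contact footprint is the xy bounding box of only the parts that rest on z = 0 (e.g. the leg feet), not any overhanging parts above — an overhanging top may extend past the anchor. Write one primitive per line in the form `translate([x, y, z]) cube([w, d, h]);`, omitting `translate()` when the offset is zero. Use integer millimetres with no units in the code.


translate([482, 272, 0]) cube([61, 37, 334]);
translate([1213, 272, 0]) cube([61, 37, 334]);
translate([543, 272, 0]) cube([670, 37, 61]);
translate([543, 272, 273]) cube([670, 37, 61]);


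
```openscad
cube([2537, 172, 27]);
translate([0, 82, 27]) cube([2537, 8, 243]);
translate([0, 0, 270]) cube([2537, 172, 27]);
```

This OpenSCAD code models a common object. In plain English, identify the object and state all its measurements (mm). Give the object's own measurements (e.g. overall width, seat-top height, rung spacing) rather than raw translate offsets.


An I-beam lying along x, 2537 mm long. Overall section height 297 mm. Two flanges 172 mm wide (y) and 27 mm thick, one on the floor and one at the top; a web 8 mm thick runs between them, centred on the flange width.


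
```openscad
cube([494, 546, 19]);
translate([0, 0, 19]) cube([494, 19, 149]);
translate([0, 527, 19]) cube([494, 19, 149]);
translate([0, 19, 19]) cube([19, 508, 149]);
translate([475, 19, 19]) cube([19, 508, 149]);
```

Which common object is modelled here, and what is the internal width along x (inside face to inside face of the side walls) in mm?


An open box. The internal width is 456 mm.

A 494×546 base slab with four walls standing on it — an open box. The base is 494 mm wide and the walls are 19 mm thick, so the internal width is 494 − 2 × 19 = 456 mm.


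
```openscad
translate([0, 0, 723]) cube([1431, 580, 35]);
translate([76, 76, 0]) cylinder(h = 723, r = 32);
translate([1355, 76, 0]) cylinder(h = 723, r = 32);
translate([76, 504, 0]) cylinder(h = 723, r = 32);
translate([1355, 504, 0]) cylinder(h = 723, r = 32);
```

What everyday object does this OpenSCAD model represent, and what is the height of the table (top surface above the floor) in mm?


A table. The table height is 758 mm.

A 1431×580×35 slab sits at z = 723 on four Ø64 mm round legs — a table. The top surface is at 723 + 35 = 758 mm.


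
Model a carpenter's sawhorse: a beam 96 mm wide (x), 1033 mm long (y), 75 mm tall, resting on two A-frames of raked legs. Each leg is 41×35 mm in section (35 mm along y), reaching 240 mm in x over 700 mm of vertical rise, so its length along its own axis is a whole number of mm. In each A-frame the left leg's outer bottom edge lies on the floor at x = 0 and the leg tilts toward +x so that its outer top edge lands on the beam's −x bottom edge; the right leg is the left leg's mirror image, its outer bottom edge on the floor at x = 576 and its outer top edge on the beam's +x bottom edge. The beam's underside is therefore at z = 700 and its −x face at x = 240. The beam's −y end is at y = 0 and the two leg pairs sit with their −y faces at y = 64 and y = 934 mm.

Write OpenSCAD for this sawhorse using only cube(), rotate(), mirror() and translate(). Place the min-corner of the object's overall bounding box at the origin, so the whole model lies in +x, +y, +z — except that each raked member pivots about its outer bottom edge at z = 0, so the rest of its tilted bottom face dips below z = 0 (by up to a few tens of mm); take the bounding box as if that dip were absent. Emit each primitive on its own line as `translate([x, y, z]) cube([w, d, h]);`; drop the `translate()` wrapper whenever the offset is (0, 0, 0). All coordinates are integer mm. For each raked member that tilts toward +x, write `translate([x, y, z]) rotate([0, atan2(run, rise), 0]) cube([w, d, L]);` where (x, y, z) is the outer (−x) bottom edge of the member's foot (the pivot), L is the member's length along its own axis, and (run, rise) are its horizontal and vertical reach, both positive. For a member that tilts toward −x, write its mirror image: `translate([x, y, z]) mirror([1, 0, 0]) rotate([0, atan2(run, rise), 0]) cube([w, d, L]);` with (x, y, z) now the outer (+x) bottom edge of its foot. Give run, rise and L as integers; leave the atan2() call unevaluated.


translate([240, 0, 700]) cube([96, 1033, 75]);
translate([0, 64, 0]) rotate([0, atan2(240, 700), 0]) cube([41, 35, 740]);
translate([576, 64, 0]) mirror([1, 0, 0]) rotate([0, atan2(240, 700), 0]) cube([41, 35, 740]);
translate([0, 934, 0]) rotate([0, atan2(240, 700), 0]) cube([41, 35, 740]);
translate([576, 934, 0]) mirror([1, 0, 0]) rotate([0, atan2(240, 700), 0]) cube([41, 35, 740]);


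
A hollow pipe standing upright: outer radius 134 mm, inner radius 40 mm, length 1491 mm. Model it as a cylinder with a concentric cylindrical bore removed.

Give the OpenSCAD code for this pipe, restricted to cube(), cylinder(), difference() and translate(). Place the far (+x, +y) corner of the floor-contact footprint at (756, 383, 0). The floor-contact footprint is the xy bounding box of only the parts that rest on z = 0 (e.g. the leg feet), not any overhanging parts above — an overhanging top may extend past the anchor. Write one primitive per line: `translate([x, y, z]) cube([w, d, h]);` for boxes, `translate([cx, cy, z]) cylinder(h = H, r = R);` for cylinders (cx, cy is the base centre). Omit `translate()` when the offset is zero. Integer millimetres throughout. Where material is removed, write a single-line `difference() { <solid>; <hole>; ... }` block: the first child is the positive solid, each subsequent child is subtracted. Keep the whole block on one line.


difference() { translate([622, 249, 0]) cylinder(h = 1491, r = 134); translate([622, 249, 0]) cylinder(h = 1491, r = 40); }


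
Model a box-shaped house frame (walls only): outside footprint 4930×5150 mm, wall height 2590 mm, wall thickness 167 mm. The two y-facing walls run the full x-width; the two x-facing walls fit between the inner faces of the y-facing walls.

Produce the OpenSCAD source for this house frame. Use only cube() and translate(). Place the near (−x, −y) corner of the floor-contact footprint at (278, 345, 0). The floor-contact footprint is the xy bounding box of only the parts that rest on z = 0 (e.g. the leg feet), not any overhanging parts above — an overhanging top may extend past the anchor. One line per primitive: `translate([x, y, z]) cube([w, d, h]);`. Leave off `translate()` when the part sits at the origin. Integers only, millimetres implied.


translate([278, 345, 0]) cube([4930, 167, 2590]);
translate([278, 5328, 0]) cube([4930, 167, 2590]);
translate([278, 512, 0]) cube([167, 4816, 2590]);
translate([5041, 512, 0]) cube([167, 4816, 2590]);


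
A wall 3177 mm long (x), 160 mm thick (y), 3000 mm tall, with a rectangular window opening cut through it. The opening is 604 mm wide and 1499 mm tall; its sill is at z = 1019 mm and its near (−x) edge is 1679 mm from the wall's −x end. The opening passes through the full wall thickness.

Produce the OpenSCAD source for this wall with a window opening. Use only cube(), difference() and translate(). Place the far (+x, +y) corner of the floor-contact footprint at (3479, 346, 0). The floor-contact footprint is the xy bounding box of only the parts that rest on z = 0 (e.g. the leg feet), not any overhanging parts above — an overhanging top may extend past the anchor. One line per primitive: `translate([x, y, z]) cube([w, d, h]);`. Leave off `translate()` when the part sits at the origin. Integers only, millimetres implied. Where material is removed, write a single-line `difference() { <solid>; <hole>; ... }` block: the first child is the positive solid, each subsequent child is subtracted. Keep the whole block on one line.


difference() { translate([302, 186, 0]) cube([3177, 160, 3000]); translate([1981, 186, 1019]) cube([604, 160, 1499]); }


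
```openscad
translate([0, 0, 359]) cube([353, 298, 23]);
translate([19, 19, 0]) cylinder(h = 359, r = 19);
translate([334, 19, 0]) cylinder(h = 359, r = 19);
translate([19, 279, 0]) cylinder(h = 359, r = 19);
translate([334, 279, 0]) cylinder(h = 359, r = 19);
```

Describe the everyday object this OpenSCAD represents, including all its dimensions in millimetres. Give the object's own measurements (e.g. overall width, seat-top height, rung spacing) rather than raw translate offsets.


A four-legged stool. The seat is a 353×298×23 mm slab whose top surface is at z = 382 mm; four round legs, each 38 mm in diameter, run from the floor (z = 0) to the underside of the seat, each leg's axis is inset half a diameter from the nearest pair of seat edges (so the leg's bounding box is flush with the corner).


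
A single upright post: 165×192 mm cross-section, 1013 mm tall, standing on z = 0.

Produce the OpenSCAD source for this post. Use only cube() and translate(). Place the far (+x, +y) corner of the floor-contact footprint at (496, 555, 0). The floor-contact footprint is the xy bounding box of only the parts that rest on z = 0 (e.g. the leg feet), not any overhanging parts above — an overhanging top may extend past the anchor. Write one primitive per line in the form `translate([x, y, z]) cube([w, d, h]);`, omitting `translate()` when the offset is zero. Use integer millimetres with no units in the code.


translate([331, 363, 0]) cube([165, 192, 1013]);


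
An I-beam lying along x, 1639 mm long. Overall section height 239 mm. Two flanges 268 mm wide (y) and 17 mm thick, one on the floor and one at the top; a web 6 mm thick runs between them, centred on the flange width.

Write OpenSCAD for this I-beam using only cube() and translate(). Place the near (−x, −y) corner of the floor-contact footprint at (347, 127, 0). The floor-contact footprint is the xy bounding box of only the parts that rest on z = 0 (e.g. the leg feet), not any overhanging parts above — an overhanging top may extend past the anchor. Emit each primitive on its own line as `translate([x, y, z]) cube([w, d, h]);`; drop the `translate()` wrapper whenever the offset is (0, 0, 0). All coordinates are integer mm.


translate([347, 127, 0]) cube([1639, 268, 17]);
translate([347, 258, 17]) cube([1639, 6, 205]);
translate([347, 127, 222]) cube([1639, 268, 17]);


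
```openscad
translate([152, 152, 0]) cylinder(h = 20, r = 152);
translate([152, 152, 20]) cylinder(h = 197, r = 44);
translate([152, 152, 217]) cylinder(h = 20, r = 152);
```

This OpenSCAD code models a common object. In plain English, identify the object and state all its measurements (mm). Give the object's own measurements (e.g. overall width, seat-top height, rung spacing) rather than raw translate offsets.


A spool: two coaxial disc flanges of radius 152 mm and thickness 20 mm, joined by a core cylinder of radius 44 mm and height 197 mm. The lower flange rests on z = 0 and the three cylinders share a vertical axis.


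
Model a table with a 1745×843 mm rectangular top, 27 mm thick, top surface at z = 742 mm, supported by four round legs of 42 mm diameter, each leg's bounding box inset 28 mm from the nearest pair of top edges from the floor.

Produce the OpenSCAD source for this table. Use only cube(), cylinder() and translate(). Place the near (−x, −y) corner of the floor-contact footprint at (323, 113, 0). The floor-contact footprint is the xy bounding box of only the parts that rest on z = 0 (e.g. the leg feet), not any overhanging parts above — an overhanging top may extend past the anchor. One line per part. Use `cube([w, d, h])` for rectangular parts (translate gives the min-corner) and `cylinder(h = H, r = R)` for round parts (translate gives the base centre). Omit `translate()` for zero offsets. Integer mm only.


translate([295, 85, 715]) cube([1745, 843, 27]);
translate([344, 134, 0]) cylinder(h = 715, r = 21);
translate([1991, 134, 0]) cylinder(h = 715, r = 21);
translate([344, 879, 0]) cylinder(h = 715, r = 21);
translate([1991, 879, 0]) cylinder(h = 715, r = 21);


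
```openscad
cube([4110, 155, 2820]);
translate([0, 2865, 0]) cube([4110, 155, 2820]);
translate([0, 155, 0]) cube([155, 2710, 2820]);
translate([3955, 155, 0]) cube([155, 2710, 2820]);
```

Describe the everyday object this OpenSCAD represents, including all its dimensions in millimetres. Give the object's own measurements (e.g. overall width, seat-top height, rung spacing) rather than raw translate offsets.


The wall frame of a small rectangular building: four walls, each 2820 mm tall and 155 mm thick, enclosing a footprint 4110 mm (x) by 3020 mm (y) outside-to-outside, with no floor or roof. The front and back walls (the −y and +y sides) span the full width; the two side walls fit between them.


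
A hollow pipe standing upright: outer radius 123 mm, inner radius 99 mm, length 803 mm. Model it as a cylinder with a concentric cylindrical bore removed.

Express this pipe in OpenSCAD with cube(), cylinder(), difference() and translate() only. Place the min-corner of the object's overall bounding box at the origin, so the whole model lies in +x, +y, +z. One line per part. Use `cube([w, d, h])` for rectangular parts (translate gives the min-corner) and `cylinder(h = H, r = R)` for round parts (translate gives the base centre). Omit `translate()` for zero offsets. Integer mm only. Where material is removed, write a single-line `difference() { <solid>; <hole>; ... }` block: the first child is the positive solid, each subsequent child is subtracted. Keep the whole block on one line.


difference() { translate([123, 123, 0]) cylinder(h = 803, r = 123); translate([123, 123, 0]) cylinder(h = 803, r = 99); }


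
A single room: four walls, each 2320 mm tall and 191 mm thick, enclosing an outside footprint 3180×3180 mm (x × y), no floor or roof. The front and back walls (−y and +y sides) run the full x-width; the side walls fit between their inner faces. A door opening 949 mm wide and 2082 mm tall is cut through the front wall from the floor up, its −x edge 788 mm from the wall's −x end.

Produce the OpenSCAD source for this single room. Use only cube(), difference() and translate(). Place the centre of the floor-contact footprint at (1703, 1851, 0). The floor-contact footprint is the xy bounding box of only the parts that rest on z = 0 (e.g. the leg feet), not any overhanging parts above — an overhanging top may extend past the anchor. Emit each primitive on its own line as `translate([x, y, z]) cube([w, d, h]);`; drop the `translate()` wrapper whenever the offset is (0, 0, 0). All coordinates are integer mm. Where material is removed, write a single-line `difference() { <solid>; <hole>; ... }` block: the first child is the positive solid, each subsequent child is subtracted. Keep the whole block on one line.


difference() { translate([113, 261, 0]) cube([3180, 191, 2320]); translate([901, 261, 0]) cube([949, 191, 2082]); }
translate([113, 3250, 0]) cube([3180, 191, 2320]);
translate([113, 452, 0]) cube([191, 2798, 2320]);
translate([3102, 452, 0]) cube([191, 2798, 2320]);


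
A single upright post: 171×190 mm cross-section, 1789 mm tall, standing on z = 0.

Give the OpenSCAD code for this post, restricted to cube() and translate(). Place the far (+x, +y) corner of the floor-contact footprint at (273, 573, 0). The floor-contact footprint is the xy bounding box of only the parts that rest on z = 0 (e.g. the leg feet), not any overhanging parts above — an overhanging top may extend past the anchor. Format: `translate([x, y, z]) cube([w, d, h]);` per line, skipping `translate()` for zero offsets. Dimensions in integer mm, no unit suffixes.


translate([102, 383, 0]) cube([171, 190, 1789]);


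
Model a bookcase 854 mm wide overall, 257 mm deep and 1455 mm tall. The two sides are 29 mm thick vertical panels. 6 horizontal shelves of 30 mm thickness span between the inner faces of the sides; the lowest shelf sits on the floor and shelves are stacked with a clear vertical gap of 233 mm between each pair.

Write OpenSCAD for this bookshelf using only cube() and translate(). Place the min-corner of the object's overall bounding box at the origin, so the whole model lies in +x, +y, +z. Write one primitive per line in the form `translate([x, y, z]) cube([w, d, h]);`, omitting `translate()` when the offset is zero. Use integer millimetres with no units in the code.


cube([29, 257, 1455]);
translate([825, 0, 0]) cube([29, 257, 1455]);
translate([29, 0, 0]) cube([796, 257, 30]);
translate([29, 0, 263]) cube([796, 257, 30]);
translate([29, 0, 526]) cube([796, 257, 30]);
translate([29, 0, 789]) cube([796, 257, 30]);
translate([29, 0, 1052]) cube([796, 257, 30]);
translate([29, 0, 1315]) cube([796, 257, 30]);


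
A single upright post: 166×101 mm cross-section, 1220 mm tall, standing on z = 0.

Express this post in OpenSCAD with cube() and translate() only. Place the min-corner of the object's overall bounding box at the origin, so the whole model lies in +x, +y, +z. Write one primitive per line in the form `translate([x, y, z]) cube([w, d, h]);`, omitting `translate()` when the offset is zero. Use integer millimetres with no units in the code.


cube([166, 101, 1220]);


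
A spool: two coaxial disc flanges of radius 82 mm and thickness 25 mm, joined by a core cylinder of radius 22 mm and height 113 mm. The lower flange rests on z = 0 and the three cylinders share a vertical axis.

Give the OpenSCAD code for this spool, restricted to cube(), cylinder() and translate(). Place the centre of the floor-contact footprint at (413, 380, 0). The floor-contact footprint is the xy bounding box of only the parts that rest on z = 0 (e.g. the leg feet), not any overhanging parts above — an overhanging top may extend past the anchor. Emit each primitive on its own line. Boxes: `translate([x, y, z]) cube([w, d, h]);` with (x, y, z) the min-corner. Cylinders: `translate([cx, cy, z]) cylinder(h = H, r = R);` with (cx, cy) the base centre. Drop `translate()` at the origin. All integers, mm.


translate([413, 380, 0]) cylinder(h = 25, r = 82);
translate([413, 380, 25]) cylinder(h = 113, r = 22);
translate([413, 380, 138]) cylinder(h = 25, r = 82);


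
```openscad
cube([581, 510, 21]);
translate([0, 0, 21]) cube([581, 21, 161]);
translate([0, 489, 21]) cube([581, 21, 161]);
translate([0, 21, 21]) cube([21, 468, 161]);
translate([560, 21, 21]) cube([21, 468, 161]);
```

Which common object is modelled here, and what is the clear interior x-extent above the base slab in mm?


An open box. The internal width is 539 mm.

A 581×510 base slab with four walls standing on it — an open box. The base is 581 mm wide and the walls are 21 mm thick, so the internal width is 581 − 2 × 21 = 539 mm.
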